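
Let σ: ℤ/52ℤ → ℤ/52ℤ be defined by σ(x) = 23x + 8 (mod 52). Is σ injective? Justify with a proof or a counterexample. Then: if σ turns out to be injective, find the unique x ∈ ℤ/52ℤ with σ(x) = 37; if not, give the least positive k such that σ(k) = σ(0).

51

If σ(x_1) = σ(x_2), then 23x_1 ≡ 23x_2 (mod 52). Because gcd(23, 52) = 1, we may cancel 23 to get x_1 ≡ x_2 (mod 52).
Hence σ is injective.
We now compute 23⁻¹ mod 52 explicitly. Euclid's algorithm: 52 = 2·23 + 6, 23 = 3·6 + 5, 6 = 1·5 + 1; back-substituting gives 1 = 43·23 − 19·52, so 23⁻¹ ≡ 43 (mod 52).
Since σ is injective, we find σ⁻¹(37): we need 23x ≡ 37 − 8 ≡ 29 (mod 52). Using 23⁻¹ = 43: x ≡ 43·29 = 1247 = 23·52 + 51, so x = 51.
Check: σ(51) = 23·51 + 8 = 1181 = 22·52 + 37 ≡ 37 (mod 52).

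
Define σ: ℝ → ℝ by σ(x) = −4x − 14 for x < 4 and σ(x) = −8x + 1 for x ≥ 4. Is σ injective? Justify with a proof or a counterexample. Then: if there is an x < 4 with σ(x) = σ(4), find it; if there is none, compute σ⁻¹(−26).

Both pieces are strictly decreasing (slopes −4 and −8), so each is injective on its own interval.
The left piece maps (−∞, 4) onto (−30, ∞); the right piece maps [4, ∞) onto (−∞, −31].
These images are disjoint, so no value is attained by both pieces. So σ is injective.
Because the two images are disjoint, no x < 4 has σ(x) = σ(4), so we compute σ⁻¹(−26): −26 lies in (−30, ∞), so solve −4x − 14 = −26: x = (−26 + 14)/(−4) = 3.

3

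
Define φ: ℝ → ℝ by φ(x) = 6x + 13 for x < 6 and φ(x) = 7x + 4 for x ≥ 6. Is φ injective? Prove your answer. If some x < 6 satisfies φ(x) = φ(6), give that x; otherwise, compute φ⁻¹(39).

11/2

Both pieces are strictly increasing (slopes 6 and 7), so each is injective on its own interval.
The left piece maps (−∞, 6) onto (−∞, 49); the right piece maps [6, ∞) onto [46, ∞).
These images overlap. In particular φ(6) = 46 (right piece), and solving 6x + 13 = 46 on the left piece gives x = 11/2 < 6.
So φ(11/2) = φ(6) with 11/2 ≠ 6, and φ is not injective. This x = 11/2 is the requested value below 6.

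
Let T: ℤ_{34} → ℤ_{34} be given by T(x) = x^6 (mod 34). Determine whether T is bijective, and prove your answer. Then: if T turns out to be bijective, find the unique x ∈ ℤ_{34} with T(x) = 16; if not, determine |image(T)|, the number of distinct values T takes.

18

T(16): Repeated squaring mod 34: 16^1 ≡ 16, 16^2 ≡ 16² = 256 ≡ 18, 16^4 ≡ 18² = 324 ≡ 18. Since 6 = 4 + 2, 16^6 ≡ 18·18: 18·18 = 324 ≡ 18. So 16^6 ≡ 18 (mod 34).
T(18): Repeated squaring mod 34: 18^1 ≡ 18, 18^2 ≡ 18² = 324 ≡ 18, 18^4 ≡ 18² = 324 ≡ 18. Since 6 = 4 + 2, 18^6 ≡ 18·18: 18·18 = 324 ≡ 18. So 18^6 ≡ 18 (mod 34).
So T(16) = T(18) = 18 while 16 ≠ 18, thus T is not injective, hence not bijective.
Since T is not bijective, we determine |image(T)|. Computing x^6 mod 34 for each x (by repeated squaring, reducing mod 34 at every step), the values T(0), T(1), …, T(33) are: 0, 1, 30, 15, 16, 19, 8, 9, 4, 21, 26, 25, 2, 33, 32, 13, 18, 17, 18, 13, 32, 33, 2, 25, 26, 21, 4, 9, 8, 19, 16, 15, 30, 1.
The distinct values are {0, 1, 2, 4, 8, 9, 13, 15, 16, 17, 18, 19, 21, 25, 26, 30, 32, 33}; there are 18 of them.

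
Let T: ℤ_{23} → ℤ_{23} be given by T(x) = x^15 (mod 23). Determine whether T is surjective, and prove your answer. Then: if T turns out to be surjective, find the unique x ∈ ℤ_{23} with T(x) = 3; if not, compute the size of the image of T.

4

Since 23 is prime, the nonzero elements of ℤ_{23} form a cyclic group of order 22.
As gcd(15, 22) = 1, raising to the 15th power is a bijection on this group: if u^15 ≡ v^15 then (uv^{−1})^15 = 1, and the only element of order dividing gcd(15, 22) = 1 is 1, so u = v.
With T(0) = 0 this makes T injective on all of ℤ_{23}, hence bijective (finite equal-size domain and codomain). In particular T is surjective.
Since T is surjective, we find the preimage of 3. The inverse of x ↦ x^15 on (ℤ_{23})^× is x ↦ x^3, because 15·3 = 45 = 2·22 + 1 ≡ 1 (mod 22) and x^{22} = 1 for x ≠ 0 (Fermat). So T⁻¹(3) = 3^3 mod 23.
Repeated squaring mod 23: 3^1 ≡ 3, 3^2 ≡ 3² = 9. Since 3 = 2 + 1, 3^3 ≡ 9·3: 9·3 = 27 ≡ 4. So 3^3 ≡ 4 (mod 23).
Hence T⁻¹(3) = 4.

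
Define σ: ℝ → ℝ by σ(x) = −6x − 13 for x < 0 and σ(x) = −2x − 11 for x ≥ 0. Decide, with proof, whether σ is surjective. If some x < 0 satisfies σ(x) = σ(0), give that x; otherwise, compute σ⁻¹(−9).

Both pieces are strictly decreasing (slopes −6 and −2), so each is injective on its own interval.
The left piece maps (−∞, 0) onto (−13, ∞); the right piece maps [0, ∞) onto (−∞, −11].
The union (−13, ∞) ∪ (−∞, −11] covers ℝ, so σ is surjective.
For the follow-up: the images overlap, so an x < 0 with σ(x) = σ(0) exists. σ(0) = −11; solving −6x − 13 = −11 for x < 0 gives x = (−11 + 13)/(−6) = −1/3.

-1/3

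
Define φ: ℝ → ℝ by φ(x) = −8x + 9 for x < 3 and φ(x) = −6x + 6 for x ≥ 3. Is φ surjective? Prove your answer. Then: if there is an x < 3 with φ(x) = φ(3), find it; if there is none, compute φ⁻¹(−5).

21/8

Both pieces are strictly decreasing (slopes −8 and −6), so each is injective on its own interval.
The left piece maps (−∞, 3) onto (−15, ∞); the right piece maps [3, ∞) onto (−∞, −12].
The union (−15, ∞) ∪ (−∞, −12] covers ℝ, so φ is surjective.
For the follow-up: the images overlap, so an x < 3 with φ(x) = φ(3) exists. φ(3) = −12; solving −8x + 9 = −12 for x < 3 gives x = (−12 − 9)/(−8) = 21/8.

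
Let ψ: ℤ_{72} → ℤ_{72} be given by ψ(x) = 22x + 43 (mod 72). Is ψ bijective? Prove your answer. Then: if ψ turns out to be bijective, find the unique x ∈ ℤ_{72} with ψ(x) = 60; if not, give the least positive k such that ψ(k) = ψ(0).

36

Recall that ψ is injective if ψ(u) = ψ(v) implies u = v.
We have gcd(22, 72) = 2 > 1. Taking u = 0 and v = 36: ψ(0) = 43 and ψ(36) = 22·36 + 43 = 835 ≡ 43 (mod 72).
So ψ(0) = ψ(36) while 0 ≠ 36, hence ψ is not injective, hence not bijective.
Since ψ is not bijective, we find the least positive k with ψ(k) = ψ(0): this means 22k ≡ 0 (mod 72), i.e. 72 ∣ 22k. Since gcd(22, 72) = 2, dividing through by 2 this holds exactly when 36 ∣ 11k, and as gcd(11, 36) = 1, exactly when 36 ∣ k.
The smallest positive such k is 36.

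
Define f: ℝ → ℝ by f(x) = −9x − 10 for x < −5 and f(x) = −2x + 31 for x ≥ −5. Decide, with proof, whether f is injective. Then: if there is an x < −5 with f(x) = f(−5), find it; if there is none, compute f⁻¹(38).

Both pieces are strictly decreasing (slopes −9 and −2), so each is injective on its own interval.
The left piece maps (−∞, −5) onto (35, ∞); the right piece maps [−5, ∞) onto (−∞, 41].
These images overlap. In particular f(−5) = 41 (right piece), and solving −9x − 10 = 41 on the left piece gives x = −17/3 < −5.
So f(−17/3) = f(−5) with −17/3 ≠ −5, and f is not injective. This x = −17/3 is the requested value below −5.

-17/3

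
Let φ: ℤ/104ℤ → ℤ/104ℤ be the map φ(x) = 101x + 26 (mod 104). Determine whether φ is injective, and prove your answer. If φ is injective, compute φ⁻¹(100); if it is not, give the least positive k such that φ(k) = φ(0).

10

By definition, φ is injective when φ(u) = φ(v) forces u = v.
If φ(u) = φ(v), then 101u ≡ 101v (mod 104). Because gcd(101, 104) = 1, we may cancel 101 to get u ≡ v (mod 104).
Therefore φ is injective.
We now compute 101⁻¹ mod 104 explicitly. Euclid's algorithm: 104 = 1·101 + 3, 101 = 33·3 + 2, 3 = 1·2 + 1; back-substituting gives 1 = 69·101 − 67·104, so 101⁻¹ ≡ 69 (mod 104).
Since φ is injective, we find φ⁻¹(100): we need 101x ≡ 100 − 26 ≡ 74 (mod 104). Using 101⁻¹ = 69: x ≡ 69·74 = 5106 = 49·104 + 10, so x = 10.
Check: φ(10) = 101·10 + 26 = 1036 = 9·104 + 100 ≡ 100 (mod 104).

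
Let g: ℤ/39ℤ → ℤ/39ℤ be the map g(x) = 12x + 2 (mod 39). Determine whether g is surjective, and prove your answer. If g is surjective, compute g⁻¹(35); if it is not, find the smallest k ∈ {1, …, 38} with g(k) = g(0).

13

Since gcd(12, 39) = 3, we have 12x ≡ 0 (mod 3) for all x, so g(x) ≡ 2 (mod 3).
But 0 ≢ 2 (mod 3), so 0 ∈ ℤ/39ℤ has no preimage. So g is not surjective.
Since g is not surjective, we find the least positive k with g(k) = g(0): this means 12k ≡ 0 (mod 39), i.e. 39 ∣ 12k. Since gcd(12, 39) = 3, dividing through by 3 this holds exactly when 13 ∣ 4k, and as gcd(4, 13) = 1, exactly when 13 ∣ k.
The smallest positive such k is 13.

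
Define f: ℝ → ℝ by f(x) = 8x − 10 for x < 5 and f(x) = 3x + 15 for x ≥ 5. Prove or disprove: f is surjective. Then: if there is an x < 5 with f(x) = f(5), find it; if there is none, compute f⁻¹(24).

Both pieces are strictly increasing (slopes 8 and 3), so each is injective on its own interval.
The left piece maps (−∞, 5) onto (−∞, 30); the right piece maps [5, ∞) onto [30, ∞).
These images together cover ℝ, so f is surjective.
Because the two images are disjoint, no x < 5 has f(x) = f(5), so we compute f⁻¹(24): 24 lies in (−∞, 30), so solve 8x − 10 = 24: x = (24 + 10)/8 = 17/4.

17/4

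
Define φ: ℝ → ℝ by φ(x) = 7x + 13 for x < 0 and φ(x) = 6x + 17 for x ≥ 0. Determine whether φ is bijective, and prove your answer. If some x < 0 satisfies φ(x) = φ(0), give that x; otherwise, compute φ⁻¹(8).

Both pieces are strictly increasing (slopes 7 and 6), so each is injective on its own interval.
The left piece maps (−∞, 0) onto (−∞, 13); the right piece maps [0, ∞) onto [17, ∞).
The images leave a gap (13 has no preimage), so φ is not surjective, hence not bijective.
Because the two images are disjoint, no x < 0 has φ(x) = φ(0), so we compute φ⁻¹(8): 8 lies in (−∞, 13), so solve 7x + 13 = 8: x = (8 − 13)/7 = −5/7.

-5/7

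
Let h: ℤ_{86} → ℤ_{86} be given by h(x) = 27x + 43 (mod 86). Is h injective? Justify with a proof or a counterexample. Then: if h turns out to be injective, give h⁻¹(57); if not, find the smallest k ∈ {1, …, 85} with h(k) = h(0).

Recall: h is injective if h(x_1) = h(x_2) implies x_1 = x_2.
If h(x_1) = h(x_2), then 27x_1 ≡ 27x_2 (mod 86). Because gcd(27, 86) = 1, we may cancel 27 to get x_1 ≡ x_2 (mod 86).
So h is injective.
We now compute 27⁻¹ mod 86 explicitly. Euclid's algorithm: 86 = 3·27 + 5, 27 = 5·5 + 2, 5 = 2·2 + 1; back-substituting gives 1 = 51·27 − 16·86, so 27⁻¹ ≡ 51 (mod 86).
Since h is injective, we compute h⁻¹(57): solve 27x + 43 ≡ 57 (mod 86), i.e. 27x ≡ 14 (mod 86).
Multiplying by 27⁻¹ = 51 gives x ≡ 51·14 = 714 = 8·86 + 26 ≡ 26 (mod 86).
Check: h(26) = 27·26 + 43 = 745 = 8·86 + 57 ≡ 57 (mod 86).

26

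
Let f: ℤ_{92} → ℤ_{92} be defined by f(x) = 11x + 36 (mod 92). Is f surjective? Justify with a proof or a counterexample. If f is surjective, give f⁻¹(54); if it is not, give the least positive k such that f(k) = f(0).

Recall that surjectivity means every element of the codomain has a preimage under f.
Since gcd(11, 92) = 1, 11 is invertible modulo 92. Euclid's algorithm: 92 = 8·11 + 4, 11 = 2·4 + 3, 4 = 1·3 + 1; back-substituting gives 1 = 67·11 − 8·92, so 11⁻¹ ≡ 67 (mod 92).
For any y ∈ ℤ_{92}, x = 67(y − 36) mod 92 satisfies f(x) = 11·67(y − 36) + 36 ≡ y (since 11·67 ≡ 1 mod 92). So every y has a preimage.
So f is surjective.
Since f is surjective, we compute f⁻¹(54): solve 11x + 36 ≡ 54 (mod 92), i.e. 11x ≡ 18 (mod 92).
Multiplying by 11⁻¹ = 67 gives x ≡ 67·18 = 1206 = 13·92 + 10 ≡ 10 (mod 92).
Check: f(10) = 11·10 + 36 = 146 = 1·92 + 54 ≡ 54 (mod 92).

10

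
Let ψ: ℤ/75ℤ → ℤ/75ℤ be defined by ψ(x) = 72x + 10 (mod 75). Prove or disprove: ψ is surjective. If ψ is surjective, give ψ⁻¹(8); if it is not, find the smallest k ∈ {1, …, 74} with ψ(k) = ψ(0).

25

By definition, ψ is surjective if every y in the codomain equals ψ(x) for some x in the domain.
Since gcd(72, 75) = 3, we have 72x ≡ 0 (mod 3) for all x, so ψ(x) ≡ 1 (mod 3).
But 0 ≢ 1 (mod 3), so 0 ∈ ℤ/75ℤ has no preimage. So ψ is not surjective.
Since ψ is not surjective, we find the least positive k with ψ(k) = ψ(0): this means 72k ≡ 0 (mod 75), i.e. 75 ∣ 72k. Since gcd(72, 75) = 3, dividing through by 3 this holds exactly when 25 ∣ 24k, and as gcd(24, 25) = 1, exactly when 25 ∣ k.
The smallest positive such k is 25.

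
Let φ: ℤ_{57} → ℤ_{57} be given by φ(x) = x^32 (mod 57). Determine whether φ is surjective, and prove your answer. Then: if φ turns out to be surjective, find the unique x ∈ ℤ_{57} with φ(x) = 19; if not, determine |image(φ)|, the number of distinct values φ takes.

φ(8): Repeated squaring mod 57: 8^1 ≡ 8, 8^2 ≡ 8² = 64 ≡ 7, 8^4 ≡ 7² = 49, 8^8 ≡ 49² = 2401 ≡ 7, 8^16 ≡ 7² = 49, 8^32 ≡ 49² = 2401 ≡ 7. So 8^32 ≡ 7 (mod 57).
φ(11): Repeated squaring mod 57: 11^1 ≡ 11, 11^2 ≡ 11² = 121 ≡ 7, 11^4 ≡ 7² = 49, 11^8 ≡ 49² = 2401 ≡ 7, 11^16 ≡ 7² = 49, 11^32 ≡ 49² = 2401 ≡ 7. So 11^32 ≡ 7 (mod 57).
So φ(8) = φ(11) = 7 while 8 ≠ 11, hence φ is not injective.
A non-injective map from the 57-element set ℤ_{57} to itself takes at most 56 distinct values, so it cannot be surjective. Hence φ is not surjective.
Since φ is not surjective, we determine |image(φ)|. Computing x^32 mod 57 for each x (by repeated squaring, reducing mod 57 at every step), the values φ(0), φ(1), …, φ(56) are: 0, 1, 25, 42, 55, 28, 24, 49, 7, 54, 16, 7, 30, 43, 28, 36, 4, 25, 39, 19, 1, 6, 4, 55, 9, 43, 49, 45, 16, 16, 45, 49, 43, 9, 55, 4, 6, 1, 19, 39, 25, 4, 36, 28, 43, 30, 7, 16, 54, 7, 49, 24, 28, 55, 42, 25, 1.
The distinct values are {0, 1, 4, 6, 7, 9, 16, 19, 24, 25, 28, 30, 36, 39, 42, 43, 45, 49, 54, 55}; there are 20 of them.

20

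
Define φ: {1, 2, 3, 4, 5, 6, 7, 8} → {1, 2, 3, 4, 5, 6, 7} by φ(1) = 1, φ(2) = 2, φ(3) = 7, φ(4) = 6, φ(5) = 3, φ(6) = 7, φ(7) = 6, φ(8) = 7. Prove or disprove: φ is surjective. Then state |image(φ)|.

No element maps to 4, so φ is not surjective.
The image of φ is {1, 2, 3, 6, 7}, which has 5 elements.

5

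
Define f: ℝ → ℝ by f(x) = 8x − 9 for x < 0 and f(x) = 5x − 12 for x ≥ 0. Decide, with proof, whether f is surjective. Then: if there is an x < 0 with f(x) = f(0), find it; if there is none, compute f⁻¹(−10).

-3/8

Both pieces are strictly increasing (slopes 8 and 5), so each is injective on its own interval.
The left piece maps (−∞, 0) onto (−∞, −9); the right piece maps [0, ∞) onto [−12, ∞).
The union (−∞, −9) ∪ [−12, ∞) covers ℝ, so f is surjective.
For the follow-up: the images overlap, so an x < 0 with f(x) = f(0) exists. f(0) = −12; solving 8x − 9 = −12 for x < 0 gives x = (−12 + 9)/8 = −3/8.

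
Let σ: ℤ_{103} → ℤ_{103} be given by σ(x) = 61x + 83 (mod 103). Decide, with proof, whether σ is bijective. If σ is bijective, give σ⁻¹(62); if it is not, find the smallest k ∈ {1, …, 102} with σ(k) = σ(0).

If σ(a) = σ(b), then 61a ≡ 61b (mod 103). Because gcd(61, 103) = 1, we may cancel 61 to get a ≡ b (mod 103).
We now compute 61⁻¹ mod 103 explicitly. Euclid's algorithm: 103 = 1·61 + 42, 61 = 1·42 + 19, 42 = 2·19 + 4, 19 = 4·4 + 3, 4 = 1·3 + 1; back-substituting gives 1 = 76·61 − 45·103, so 61⁻¹ ≡ 76 (mod 103).
For any y ∈ ℤ_{103}, x = 76(y − 83) mod 103 satisfies σ(x) = 61·76(y − 83) + 83 ≡ y (since 61·76 ≡ 1 mod 103). So every y has a preimage.
Therefore σ is bijective.
Since σ is bijective, we compute σ⁻¹(62): solve 61x + 83 ≡ 62 (mod 103), i.e. 61x ≡ 82 (mod 103).
Multiplying by 61⁻¹ = 76 gives x ≡ 76·82 = 6232 = 60·103 + 52 ≡ 52 (mod 103).
Check: σ(52) = 61·52 + 83 = 3255 = 31·103 + 62 ≡ 62 (mod 103).

52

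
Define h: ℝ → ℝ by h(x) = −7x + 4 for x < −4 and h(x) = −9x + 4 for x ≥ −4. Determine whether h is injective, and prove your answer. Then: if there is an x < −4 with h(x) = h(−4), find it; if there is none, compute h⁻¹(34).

-36/7

Both pieces are strictly decreasing (slopes −7 and −9), so each is injective on its own interval.
The left piece maps (−∞, −4) onto (32, ∞); the right piece maps [−4, ∞) onto (−∞, 40].
These images overlap. In particular h(−4) = 40 (right piece), and solving −7x + 4 = 40 on the left piece gives x = −36/7 < −4.
So h(−36/7) = h(−4) with −36/7 ≠ −4, and h is not injective. This x = −36/7 is the requested value below −4.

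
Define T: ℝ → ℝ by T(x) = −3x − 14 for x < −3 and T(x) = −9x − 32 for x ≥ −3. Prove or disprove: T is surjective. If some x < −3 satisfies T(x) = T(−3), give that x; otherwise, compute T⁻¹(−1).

-13/3

Both pieces are strictly decreasing (slopes −3 and −9), so each is injective on its own interval.
The left piece maps (−∞, −3) onto (−5, ∞); the right piece maps [−3, ∞) onto (−∞, −5].
These images together cover ℝ, so T is surjective.
Because the two images are disjoint, no x < −3 has T(x) = T(−3), so we compute T⁻¹(−1): −1 lies in (−5, ∞), so solve −3x − 14 = −1: x = (−1 + 14)/(−3) = −13/3.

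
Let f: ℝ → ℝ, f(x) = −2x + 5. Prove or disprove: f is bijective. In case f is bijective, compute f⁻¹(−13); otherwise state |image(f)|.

By definition, injectivity means: for all x_1, x_2 in the domain, f(x_1) = f(x_2) implies x_1 = x_2.
Suppose f(x_1) = f(x_2). Then −2x_1 + 5 = −2x_2 + 5, hence −2x_1 = −2x_2, hence x_1 = x_2.
For any y ∈ ℝ, x = (y − 5)/(−2) satisfies f(x) = y.
So f is bijective.
Since f is bijective, we compute f⁻¹(−13) = (−13 − 5)/(−2) = 9.

9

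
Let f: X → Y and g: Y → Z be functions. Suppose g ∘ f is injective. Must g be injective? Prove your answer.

No. Take X = {1, 2, 3}, Y = {1, 2, 3, 4, 5}, Z = {1, 2, 3, 4, 5}, f(a) = a for each a ∈ X, and g(b) = 4 if b ∈ {4, 5} else g(b) = b.
Then g ∘ f = f is injective (X ⊂ Y and f is the inclusion), but g(4) = g(5) = 4 with 4 ≠ 5, so g is not injective.

not injective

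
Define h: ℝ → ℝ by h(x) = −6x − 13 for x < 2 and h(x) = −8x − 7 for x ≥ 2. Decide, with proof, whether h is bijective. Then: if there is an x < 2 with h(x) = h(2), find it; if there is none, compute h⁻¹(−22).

Both pieces are strictly decreasing (slopes −6 and −8), so each is injective on its own interval.
The left piece maps (−∞, 2) onto (−25, ∞); the right piece maps [2, ∞) onto (−∞, −23].
These images overlap. In particular h(2) = −23 (right piece), and solving −6x − 13 = −23 on the left piece gives x = 5/3 < 2.
So h(5/3) = h(2) with 5/3 ≠ 2, and h is not injective, hence not bijective. This x = 5/3 is the requested value below 2.

5/3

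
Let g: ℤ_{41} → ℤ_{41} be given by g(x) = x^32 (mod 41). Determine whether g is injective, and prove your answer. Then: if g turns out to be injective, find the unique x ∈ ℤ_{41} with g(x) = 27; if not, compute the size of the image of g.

g(1) = 1^32 = 1.
g(3): Repeated squaring mod 41: 3^1 ≡ 3, 3^2 ≡ 3² = 9, 3^4 ≡ 9² = 81 ≡ 40, 3^8 ≡ 40² = 1600 ≡ 1, 3^16 ≡ 1² = 1, 3^32 ≡ 1² = 1. So 3^32 ≡ 1 (mod 41).
So g(1) = g(3) = 1 while 1 ≠ 3, thus g is not injective.
Since g is not injective, we determine |image(g)|. Computing x^32 mod 41 for each x (by repeated squaring, reducing mod 41 at every step), the values g(0), g(1), …, g(40) are: 0, 1, 37, 1, 16, 16, 37, 10, 18, 1, 18, 18, 16, 37, 1, 16, 10, 18, 37, 10, 10, 10, 10, 37, 18, 10, 16, 1, 37, 16, 18, 18, 1, 18, 10, 37, 16, 16, 1, 37, 1.
The distinct values are {0, 1, 10, 16, 18, 37}; there are 6 of them.

6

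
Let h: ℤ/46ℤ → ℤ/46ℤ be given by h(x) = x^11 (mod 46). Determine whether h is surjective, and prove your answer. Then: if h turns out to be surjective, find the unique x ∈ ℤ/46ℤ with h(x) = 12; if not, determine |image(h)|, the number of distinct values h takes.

6

h(1) = 1^11 = 1.
h(3): Repeated squaring mod 46: 3^1 ≡ 3, 3^2 ≡ 3² = 9, 3^4 ≡ 9² = 81 ≡ 35, 3^8 ≡ 35² = 1225 ≡ 29. Since 11 = 8 + 2 + 1, 3^11 ≡ 29·9·3: 29·9 = 261 ≡ 31, then 31·3 = 93 ≡ 1. So 3^11 ≡ 1 (mod 46).
So h(1) = h(3) = 1 while 1 ≠ 3, therefore h is not injective.
A non-injective map from the 46-element set ℤ/46ℤ to itself takes at most 45 distinct values, so it cannot be surjective. Hence h is not surjective.
Since h is not surjective, we determine |image(h)|. Computing x^11 mod 46 for each x (by repeated squaring, reducing mod 46 at every step), the values h(0), h(1), …, h(45) are: 0, 1, 24, 1, 24, 45, 24, 45, 24, 1, 22, 45, 24, 1, 22, 45, 24, 45, 24, 45, 22, 45, 22, 23, 24, 1, 24, 1, 22, 1, 22, 1, 24, 45, 22, 1, 24, 45, 22, 1, 22, 1, 22, 45, 22, 45.
The distinct values are {0, 1, 22, 23, 24, 45}; there are 6 of them.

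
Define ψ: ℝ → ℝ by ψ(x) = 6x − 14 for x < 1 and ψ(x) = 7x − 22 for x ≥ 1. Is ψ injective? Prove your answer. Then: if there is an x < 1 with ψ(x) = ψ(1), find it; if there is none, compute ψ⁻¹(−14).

-1/6

Both pieces are strictly increasing (slopes 6 and 7), so each is injective on its own interval.
The left piece maps (−∞, 1) onto (−∞, −8); the right piece maps [1, ∞) onto [−15, ∞).
These images overlap. In particular ψ(1) = −15 (right piece), and solving 6x − 14 = −15 on the left piece gives x = −1/6 < 1.
So ψ(−1/6) = ψ(1) with −1/6 ≠ 1, and ψ is not injective. This x = −1/6 is the requested value below 1.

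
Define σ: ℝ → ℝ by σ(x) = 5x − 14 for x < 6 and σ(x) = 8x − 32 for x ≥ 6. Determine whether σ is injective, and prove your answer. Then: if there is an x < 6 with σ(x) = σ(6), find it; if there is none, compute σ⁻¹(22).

27/4

Both pieces are strictly increasing (slopes 5 and 8), so each is injective on its own interval.
The left piece maps (−∞, 6) onto (−∞, 16); the right piece maps [6, ∞) onto [16, ∞).
These images are disjoint, so no value is attained by both pieces. Thus σ is injective.
Because the two images are disjoint, no x < 6 has σ(x) = σ(6), so we compute σ⁻¹(22): 22 lies in [16, ∞), so solve 8x − 32 = 22: x = (22 + 32)/8 = 27/4.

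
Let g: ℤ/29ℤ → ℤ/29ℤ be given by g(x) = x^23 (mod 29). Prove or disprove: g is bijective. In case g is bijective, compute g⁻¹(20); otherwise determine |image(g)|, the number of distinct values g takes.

Since 29 is prime, the nonzero elements of ℤ/29ℤ form a cyclic group of order 28.
As gcd(23, 28) = 1, raising to the 23rd power is a bijection on this group: if u^23 ≡ v^23 then (uv^{−1})^23 = 1, and the only element of order dividing gcd(23, 28) = 1 is 1, so u = v.
With g(0) = 0 this makes g injective on all of ℤ/29ℤ, hence bijective (finite equal-size domain and codomain). In particular g is bijective.
Since g is bijective, we find the preimage of 20. The inverse of x ↦ x^23 on (ℤ/29ℤ)^× is x ↦ x^11, because 23·11 = 253 = 9·28 + 1 ≡ 1 (mod 28) and x^{28} = 1 for x ≠ 0 (Fermat). So g⁻¹(20) = 20^11 mod 29.
Repeated squaring mod 29: 20^1 ≡ 20, 20^2 ≡ 20² = 400 ≡ 23, 20^4 ≡ 23² = 529 ≡ 7, 20^8 ≡ 7² = 49 ≡ 20. Since 11 = 8 + 2 + 1, 20^11 ≡ 20·23·20: 20·23 = 460 ≡ 25, then 25·20 = 500 ≡ 7. So 20^11 ≡ 7 (mod 29).
Hence g⁻¹(20) = 7.

7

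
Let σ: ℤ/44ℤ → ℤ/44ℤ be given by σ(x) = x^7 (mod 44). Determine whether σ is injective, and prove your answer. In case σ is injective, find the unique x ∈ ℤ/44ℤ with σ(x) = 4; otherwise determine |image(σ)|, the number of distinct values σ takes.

33

σ(0) = 0^7 = 0.
σ(22): Repeated squaring mod 44: 22^1 ≡ 22, 22^2 ≡ 22² = 484 ≡ 0, 22^4 ≡ 0² = 0. Since 7 = 4 + 2 + 1, 22^7 ≡ 0·0·22: 0·0 = 0, then 0·22 = 0. So 22^7 ≡ 0 (mod 44).
So σ(0) = σ(22) = 0 while 0 ≠ 22, so σ is not injective.
Since σ is not injective, we determine |image(σ)|. Computing x^7 mod 44 for each x (by repeated squaring, reducing mod 44 at every step), the values σ(0), σ(1), …, σ(43) are: 0, 1, 40, 31, 16, 25, 8, 39, 24, 37, 32, 11, 12, 29, 20, 27, 36, 41, 28, 35, 4, 21, 0, 23, 40, 9, 16, 3, 8, 17, 24, 15, 32, 33, 12, 7, 20, 5, 36, 19, 28, 13, 4, 43.
The distinct values are {0, 1, 3, 4, 5, 7, 8, 9, 11, 12, 13, 15, 16, 17, 19, 20, 21, 23, 24, 25, 27, 28, 29, 31, 32, 33, 35, 36, 37, 39, 40, 41, 43}; there are 33 of them.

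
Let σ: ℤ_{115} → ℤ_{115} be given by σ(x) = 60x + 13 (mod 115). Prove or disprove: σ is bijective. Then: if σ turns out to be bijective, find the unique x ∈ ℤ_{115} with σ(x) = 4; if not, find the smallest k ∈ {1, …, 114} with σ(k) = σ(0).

By definition, σ is injective if σ(x_1) = σ(x_2) implies x_1 = x_2.
We have gcd(60, 115) = 5 > 1. Taking x_1 = 0 and x_2 = 23: σ(0) = 13 and σ(23) = 60·23 + 13 = 1393 ≡ 13 (mod 115).
So σ(0) = σ(23) while 0 ≠ 23, hence σ is not injective, hence not bijective.
Since σ is not bijective, we find the least positive k with σ(k) = σ(0): this means 60k ≡ 0 (mod 115), i.e. 115 ∣ 60k. Since gcd(60, 115) = 5, dividing through by 5 this holds exactly when 23 ∣ 12k, and as gcd(12, 23) = 1, exactly when 23 ∣ k.
The smallest positive such k is 23.

23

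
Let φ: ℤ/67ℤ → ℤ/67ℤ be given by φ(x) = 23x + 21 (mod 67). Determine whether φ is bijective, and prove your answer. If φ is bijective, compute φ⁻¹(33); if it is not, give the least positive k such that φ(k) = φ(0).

18

Suppose φ(a) = φ(b) in ℤ/67ℤ. Then 23a + 21 ≡ 23b + 21 (mod 67), thus 23(a − b) ≡ 0 (mod 67).
Since gcd(23, 67) = 1, 23 is invertible modulo 67, hence a − b ≡ 0 (mod 67), i.e. a = b.
We now compute 23⁻¹ mod 67 explicitly. Euclid's algorithm: 67 = 2·23 + 21, 23 = 1·21 + 2, 21 = 10·2 + 1; back-substituting gives 1 = 35·23 − 12·67, so 23⁻¹ ≡ 35 (mod 67).
Then y ↦ 35(y − 21) is a two-sided inverse to φ, so every y ∈ ℤ/67ℤ has a preimage.
Thus φ is bijective.
Since φ is bijective, we find φ⁻¹(33): we need 23x ≡ 33 − 21 ≡ 12 (mod 67). Using 23⁻¹ = 35: x ≡ 35·12 = 420 = 6·67 + 18, so x = 18.
Check: φ(18) = 23·18 + 21 = 435 = 6·67 + 33 ≡ 33 (mod 67).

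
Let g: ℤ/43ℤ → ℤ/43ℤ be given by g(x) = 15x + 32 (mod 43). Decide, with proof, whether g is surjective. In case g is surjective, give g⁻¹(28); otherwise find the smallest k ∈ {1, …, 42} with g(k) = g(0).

Since gcd(15, 43) = 1, 15 is invertible modulo 43. Euclid's algorithm: 43 = 2·15 + 13, 15 = 1·13 + 2, 13 = 6·2 + 1; back-substituting gives 1 = 23·15 − 8·43, so 15⁻¹ ≡ 23 (mod 43).
Then y ↦ 23(y − 32) is a two-sided inverse to g, so every y ∈ ℤ/43ℤ has a preimage.
Therefore g is surjective.
Since g is surjective, we compute g⁻¹(28): solve 15x + 32 ≡ 28 (mod 43), i.e. 15x ≡ 39 (mod 43).
Multiplying by 15⁻¹ = 23 gives x ≡ 23·39 = 897 = 20·43 + 37 ≡ 37 (mod 43).
Check: g(37) = 15·37 + 32 = 587 = 13·43 + 28 ≡ 28 (mod 43).

37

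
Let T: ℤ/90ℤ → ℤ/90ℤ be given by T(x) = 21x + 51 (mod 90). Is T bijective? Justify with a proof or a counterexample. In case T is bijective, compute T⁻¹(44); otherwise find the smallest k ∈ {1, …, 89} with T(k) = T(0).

30

Recall: T is injective if T(u) = T(v) implies u = v.
We have gcd(21, 90) = 3 > 1. Taking u = 0 and v = 30: T(0) = 51 and T(30) = 21·30 + 51 = 681 ≡ 51 (mod 90).
So T(0) = T(30) while 0 ≠ 30, therefore T is not injective, hence not bijective.
Since T is not bijective, we find the least positive k with T(k) = T(0): this means 21k ≡ 0 (mod 90), i.e. 90 ∣ 21k. Since gcd(21, 90) = 3, dividing through by 3 this holds exactly when 30 ∣ 7k, and as gcd(7, 30) = 1, exactly when 30 ∣ k.
The smallest positive such k is 30.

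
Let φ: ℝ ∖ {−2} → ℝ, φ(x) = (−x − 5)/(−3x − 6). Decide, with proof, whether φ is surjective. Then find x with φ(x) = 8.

-43/23

If φ(x) = 1/3, cross-multiplying gives −3(−x − 5) = −1(−3x − 6), which simplifies to 15 = 6 — false.  So 1/3 has no preimage and φ is not surjective.
Solving φ(x) = 8: cross-multiplying gives −x − 5 = 8(−3x − 6), which rearranges to 23x = −43, so x = −43/23.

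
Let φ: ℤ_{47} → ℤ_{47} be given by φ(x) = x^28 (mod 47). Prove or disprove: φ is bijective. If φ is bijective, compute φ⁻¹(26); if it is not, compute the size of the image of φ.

24

φ(23): Repeated squaring mod 47: 23^1 ≡ 23, 23^2 ≡ 23² = 529 ≡ 12, 23^4 ≡ 12² = 144 ≡ 3, 23^8 ≡ 3² = 9, 23^16 ≡ 9² = 81 ≡ 34. Since 28 = 16 + 8 + 4, 23^28 ≡ 34·9·3: 34·9 = 306 ≡ 24, then 24·3 = 72 ≡ 25. So 23^28 ≡ 25 (mod 47).
φ(24): Repeated squaring mod 47: 24^1 ≡ 24, 24^2 ≡ 24² = 576 ≡ 12, 24^4 ≡ 12² = 144 ≡ 3, 24^8 ≡ 3² = 9, 24^16 ≡ 9² = 81 ≡ 34. Since 28 = 16 + 8 + 4, 24^28 ≡ 34·9·3: 34·9 = 306 ≡ 24, then 24·3 = 72 ≡ 25. So 24^28 ≡ 25 (mod 47).
So φ(23) = φ(24) = 25 while 23 ≠ 24, so φ is not injective, hence not bijective.
Since φ is not bijective, we determine |image(φ)|. Computing x^28 mod 47 for each x (by repeated squaring, reducing mod 47 at every step), the values φ(0), φ(1), …, φ(46) are: 0, 1, 32, 8, 37, 24, 21, 28, 9, 17, 16, 18, 14, 7, 3, 4, 6, 34, 27, 2, 42, 36, 12, 25, 25, 12, 36, 42, 2, 27, 34, 6, 4, 3, 7, 14, 18, 16, 17, 9, 28, 21, 24, 37, 8, 32, 1.
The distinct values are {0, 1, 2, 3, 4, 6, 7, 8, 9, 12, 14, 16, 17, 18, 21, 24, 25, 27, 28, 32, 34, 36, 37, 42}; there are 24 of them.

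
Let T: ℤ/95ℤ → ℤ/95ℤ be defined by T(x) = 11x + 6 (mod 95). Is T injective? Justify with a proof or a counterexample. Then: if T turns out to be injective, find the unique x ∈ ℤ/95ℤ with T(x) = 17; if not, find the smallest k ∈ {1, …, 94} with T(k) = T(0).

By definition, injectivity means: for all u, v in the domain, T(u) = T(v) implies u = v.
Suppose T(u) = T(v) in ℤ/95ℤ. Then 11u + 6 ≡ 11v + 6 (mod 95), so 11(u − v) ≡ 0 (mod 95).
Since gcd(11, 95) = 1, 11 is invertible modulo 95, thus u − v ≡ 0 (mod 95), i.e. u = v.
So T is injective.
We now compute 11⁻¹ mod 95 explicitly. Euclid's algorithm: 95 = 8·11 + 7, 11 = 1·7 + 4, 7 = 1·4 + 3, 4 = 1·3 + 1; back-substituting gives 1 = 26·11 − 3·95, so 11⁻¹ ≡ 26 (mod 95).
Since T is injective, we find T⁻¹(17): we need 11x ≡ 17 − 6 ≡ 11 (mod 95). Using 11⁻¹ = 26: x ≡ 26·11 = 286 = 3·95 + 1, so x = 1.
Check: T(1) = 11·1 + 6 = 17 ≡ 17 (mod 95).

1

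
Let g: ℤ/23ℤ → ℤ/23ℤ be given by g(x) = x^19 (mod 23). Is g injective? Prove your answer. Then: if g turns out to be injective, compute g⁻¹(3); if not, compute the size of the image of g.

2

Since 23 is prime, the nonzero elements of ℤ/23ℤ form a cyclic group of order 22.
As gcd(19, 22) = 1, raising to the 19th power is a bijection on this group: if a^19 ≡ b^19 then (ab^{−1})^19 = 1, and the only element of order dividing gcd(19, 22) = 1 is 1, so a = b.
With g(0) = 0 this makes g injective on all of ℤ/23ℤ, hence bijective (finite equal-size domain and codomain). In particular g is injective.
Since g is injective, we find the preimage of 3. The inverse of x ↦ x^19 on (ℤ/23ℤ)^× is x ↦ x^7, because 19·7 = 133 = 6·22 + 1 ≡ 1 (mod 22) and x^{22} = 1 for x ≠ 0 (Fermat). So g⁻¹(3) = 3^7 mod 23.
Repeated squaring mod 23: 3^1 ≡ 3, 3^2 ≡ 3² = 9, 3^4 ≡ 9² = 81 ≡ 12. Since 7 = 4 + 2 + 1, 3^7 ≡ 12·9·3: 12·9 = 108 ≡ 16, then 16·3 = 48 ≡ 2. So 3^7 ≡ 2 (mod 23).
Hence g⁻¹(3) = 2.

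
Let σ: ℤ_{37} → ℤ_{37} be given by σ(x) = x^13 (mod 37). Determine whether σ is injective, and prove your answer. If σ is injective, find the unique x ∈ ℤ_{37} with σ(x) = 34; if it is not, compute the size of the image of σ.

Since 37 is prime, the nonzero elements of ℤ_{37} form a cyclic group of order 36.
As gcd(13, 36) = 1, raising to the 13th power is a bijection on this group: if s^13 ≡ t^13 then (st^{−1})^13 = 1, and the only element of order dividing gcd(13, 36) = 1 is 1, so s = t.
With σ(0) = 0 this makes σ injective on all of ℤ_{37}, hence bijective (finite equal-size domain and codomain). In particular σ is injective.
Since σ is injective, we find the preimage of 34. The inverse of x ↦ x^13 on (ℤ_{37})^× is x ↦ x^25, because 13·25 = 325 = 9·36 + 1 ≡ 1 (mod 36) and x^{36} = 1 for x ≠ 0 (Fermat). So σ⁻¹(34) = 34^25 mod 37.
Repeated squaring mod 37: 34^1 ≡ 34, 34^2 ≡ 34² = 1156 ≡ 9, 34^4 ≡ 9² = 81 ≡ 7, 34^8 ≡ 7² = 49 ≡ 12, 34^16 ≡ 12² = 144 ≡ 33. Since 25 = 16 + 8 + 1, 34^25 ≡ 33·12·34: 33·12 = 396 ≡ 26, then 26·34 = 884 ≡ 33. So 34^25 ≡ 33 (mod 37).
Hence σ⁻¹(34) = 33.

33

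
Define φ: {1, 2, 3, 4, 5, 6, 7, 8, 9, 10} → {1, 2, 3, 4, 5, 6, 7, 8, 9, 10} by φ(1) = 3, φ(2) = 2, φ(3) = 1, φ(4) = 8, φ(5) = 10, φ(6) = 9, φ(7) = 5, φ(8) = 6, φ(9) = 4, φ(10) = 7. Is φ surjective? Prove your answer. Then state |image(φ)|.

Every element of the codomain has a preimage: 1 = φ(3), 2 = φ(2), 3 = φ(1), 4 = φ(9), 5 = φ(7), 6 = φ(8), 7 = φ(10), 8 = φ(4), 9 = φ(6), 10 = φ(5).
Therefore φ is surjective.
The image of φ is {1, 2, 3, 4, 5, 6, 7, 8, 9, 10}, which has 10 elements.

10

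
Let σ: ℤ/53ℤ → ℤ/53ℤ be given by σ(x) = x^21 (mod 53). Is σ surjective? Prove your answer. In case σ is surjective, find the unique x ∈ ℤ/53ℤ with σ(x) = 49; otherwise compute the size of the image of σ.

36

Since 53 is prime, the nonzero elements of ℤ/53ℤ form a cyclic group of order 52.
As gcd(21, 52) = 1, raising to the 21st power is a bijection on this group: if s^21 ≡ t^21 then (st^{−1})^21 = 1, and the only element of order dividing gcd(21, 52) = 1 is 1, so s = t.
With σ(0) = 0 this makes σ injective on all of ℤ/53ℤ, hence bijective (finite equal-size domain and codomain). In particular σ is surjective.
Since σ is surjective, we find the preimage of 49. The inverse of x ↦ x^21 on (ℤ/53ℤ)^× is x ↦ x^5, because 21·5 = 105 = 2·52 + 1 ≡ 1 (mod 52) and x^{52} = 1 for x ≠ 0 (Fermat). So σ⁻¹(49) = 49^5 mod 53.
Repeated squaring mod 53: 49^1 ≡ 49, 49^2 ≡ 49² = 2401 ≡ 16, 49^4 ≡ 16² = 256 ≡ 44. Since 5 = 4 + 1, 49^5 ≡ 44·49: 44·49 = 2156 ≡ 36. So 49^5 ≡ 36 (mod 53).
Hence σ⁻¹(49) = 36.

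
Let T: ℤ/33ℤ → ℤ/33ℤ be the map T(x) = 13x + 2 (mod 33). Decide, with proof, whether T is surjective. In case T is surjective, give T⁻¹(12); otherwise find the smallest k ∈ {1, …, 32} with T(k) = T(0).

Since gcd(13, 33) = 1, 13 is invertible modulo 33. Euclid's algorithm: 33 = 2·13 + 7, 13 = 1·7 + 6, 7 = 1·6 + 1; back-substituting gives 1 = 28·13 − 11·33, so 13⁻¹ ≡ 28 (mod 33).
Then y ↦ 28(y − 2) is a two-sided inverse to T, so every y ∈ ℤ/33ℤ has a preimage.
Thus T is surjective.
Since T is surjective, we find T⁻¹(12): we need 13x ≡ 12 − 2 ≡ 10 (mod 33). Using 13⁻¹ = 28: x ≡ 28·10 = 280 = 8·33 + 16, so x = 16.
Check: T(16) = 13·16 + 2 = 210 = 6·33 + 12 ≡ 12 (mod 33).

16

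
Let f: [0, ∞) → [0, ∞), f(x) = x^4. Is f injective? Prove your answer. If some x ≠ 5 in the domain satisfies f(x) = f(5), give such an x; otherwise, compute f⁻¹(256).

4

On [0, ∞), x ↦ x^4 is strictly increasing, so f(u) = f(v) forces u = v. Hence f is injective.
Since x ↦ x^4 is strictly increasing on [0, ∞), it is injective there, so no x ≠ 5 in the domain has f(x) = f(5). We therefore compute f⁻¹(256) = 256^{1/4} = 4 (indeed 4^4 = 256).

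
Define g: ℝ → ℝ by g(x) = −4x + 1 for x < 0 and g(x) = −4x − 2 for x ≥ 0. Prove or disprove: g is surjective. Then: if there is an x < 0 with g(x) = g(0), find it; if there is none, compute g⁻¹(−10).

Both pieces are strictly decreasing (slopes −4 and −4), so each is injective on its own interval.
The left piece maps (−∞, 0) onto (1, ∞); the right piece maps [0, ∞) onto (−∞, −2].
The union (1, ∞) ∪ (−∞, −2] omits the interval between 1 and −2; in particular 1 has no preimage. So g is not surjective.
Because the two images are disjoint, no x < 0 has g(x) = g(0), so we compute g⁻¹(−10): −10 lies in (−∞, −2], so solve −4x − 2 = −10: x = (−10 + 2)/(−4) = 2.

2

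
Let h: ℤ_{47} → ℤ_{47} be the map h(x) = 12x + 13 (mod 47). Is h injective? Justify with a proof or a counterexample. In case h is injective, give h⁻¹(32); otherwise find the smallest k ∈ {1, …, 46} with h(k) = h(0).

Recall that h is injective if h(u) = h(v) implies u = v.
If h(u) = h(v), then 12u ≡ 12v (mod 47). Because gcd(12, 47) = 1, we may cancel 12 to get u ≡ v (mod 47).
Therefore h is injective.
We now compute 12⁻¹ mod 47 explicitly. Euclid's algorithm: 47 = 3·12 + 11, 12 = 1·11 + 1; back-substituting gives 1 = 4·12 − 1·47, so 12⁻¹ ≡ 4 (mod 47).
Since h is injective, we find h⁻¹(32): we need 12x ≡ 32 − 13 ≡ 19 (mod 47). Using 12⁻¹ = 4: x ≡ 4·19 = 76 = 1·47 + 29, so x = 29.
Check: h(29) = 12·29 + 13 = 361 = 7·47 + 32 ≡ 32 (mod 47).

29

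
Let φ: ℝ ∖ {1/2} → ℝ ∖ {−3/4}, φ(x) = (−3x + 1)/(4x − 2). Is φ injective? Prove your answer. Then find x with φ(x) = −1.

Suppose φ(x_1) = φ(x_2). Cross-multiplying: (−3x_1 + 1)(4x_2 − 2) = (−3x_2 + 1)(4x_1 − 2).
Expanding both sides and cancelling the symmetric terms leaves 2·(x_1 − x_2) = 0. Since 2 ≠ 0, x_1 = x_2. Therefore φ is injective.
Solving φ(x) = −1: cross-multiplying gives −3x + 1 = −1(4x − 2), which rearranges to 1x = 1, so x = 1.

1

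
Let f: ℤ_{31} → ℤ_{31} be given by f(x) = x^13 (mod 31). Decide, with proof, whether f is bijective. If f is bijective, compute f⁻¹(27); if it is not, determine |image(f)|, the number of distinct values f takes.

15

Since 31 is prime, the nonzero elements of ℤ_{31} form a cyclic group of order 30.
As gcd(13, 30) = 1, raising to the 13th power is a bijection on this group: if a^13 ≡ b^13 then (ab^{−1})^13 = 1, and the only element of order dividing gcd(13, 30) = 1 is 1, so a = b.
With f(0) = 0 this makes f injective on all of ℤ_{31}, hence bijective (finite equal-size domain and codomain). In particular f is bijective.
Since f is bijective, we find the preimage of 27. The inverse of x ↦ x^13 on (ℤ_{31})^× is x ↦ x^7, because 13·7 = 91 = 3·30 + 1 ≡ 1 (mod 30) and x^{30} = 1 for x ≠ 0 (Fermat). So f⁻¹(27) = 27^7 mod 31.
Repeated squaring mod 31: 27^1 ≡ 27, 27^2 ≡ 27² = 729 ≡ 16, 27^4 ≡ 16² = 256 ≡ 8. Since 7 = 4 + 2 + 1, 27^7 ≡ 8·16·27: 8·16 = 128 ≡ 4, then 4·27 = 108 ≡ 15. So 27^7 ≡ 15 (mod 31).
Hence f⁻¹(27) = 15.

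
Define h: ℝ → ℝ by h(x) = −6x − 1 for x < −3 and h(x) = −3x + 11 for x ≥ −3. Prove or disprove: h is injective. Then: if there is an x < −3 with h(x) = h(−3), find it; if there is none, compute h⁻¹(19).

Both pieces are strictly decreasing (slopes −6 and −3), so each is injective on its own interval.
The left piece maps (−∞, −3) onto (17, ∞); the right piece maps [−3, ∞) onto (−∞, 20].
These images overlap. In particular h(−3) = 20 (right piece), and solving −6x − 1 = 20 on the left piece gives x = −7/2 < −3.
So h(−7/2) = h(−3) with −7/2 ≠ −3, and h is not injective. This x = −7/2 is the requested value below −3.

-7/2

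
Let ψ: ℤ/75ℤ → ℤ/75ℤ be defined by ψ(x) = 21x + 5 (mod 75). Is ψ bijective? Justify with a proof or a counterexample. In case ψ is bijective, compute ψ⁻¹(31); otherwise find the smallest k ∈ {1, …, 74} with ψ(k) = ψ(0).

Recall: ψ is injective when ψ(s) = ψ(t) forces s = t.
We have gcd(21, 75) = 3 > 1. Taking s = 0 and t = 25: ψ(0) = 5 and ψ(25) = 21·25 + 5 = 530 ≡ 5 (mod 75).
So ψ(0) = ψ(25) while 0 ≠ 25, hence ψ is not injective, hence not bijective.
Since ψ is not bijective, we find the least positive k with ψ(k) = ψ(0): this means 21k ≡ 0 (mod 75), i.e. 75 ∣ 21k. Since gcd(21, 75) = 3, dividing through by 3 this holds exactly when 25 ∣ 7k, and as gcd(7, 25) = 1, exactly when 25 ∣ k.
The smallest positive such k is 25.

25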